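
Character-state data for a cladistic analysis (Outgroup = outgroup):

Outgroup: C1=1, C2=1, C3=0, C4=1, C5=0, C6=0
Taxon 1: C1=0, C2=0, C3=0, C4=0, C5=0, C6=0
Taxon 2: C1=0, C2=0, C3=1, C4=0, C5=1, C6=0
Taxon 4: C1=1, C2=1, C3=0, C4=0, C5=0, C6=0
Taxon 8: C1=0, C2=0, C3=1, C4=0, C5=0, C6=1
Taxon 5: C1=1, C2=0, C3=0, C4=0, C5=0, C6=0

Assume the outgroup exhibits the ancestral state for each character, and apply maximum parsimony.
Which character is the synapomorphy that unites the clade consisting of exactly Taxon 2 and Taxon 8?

Character polarity is set by the outgroup: the derived state is whichever differs from the outgroup's state, so for C1, C2, C4 the derived state is '0', and for the remaining characters it is '1'.
C1 (derived state '0') is shared by Taxon 1, Taxon 2, and Taxon 8 — a synapomorphy uniting that clade.
C2: derived state '0' in Taxon 1, Taxon 2, Taxon 5, and Taxon 8 only — synapomorphy for {Taxon 1, Taxon 2, Taxon 5, Taxon 8}.
Only Taxon 2 and Taxon 8 show the derived state '1' for C3, supporting them as a clade.
C4 (derived state '0') is shared by all ingroup taxa — unites the whole ingroup.
C5: derived state '1' in Taxon 2 only — an autapomorphy, so it tells us nothing about relationships among taxa.
C6: derived state '1' in Taxon 8 only — an autapomorphy, so it tells us nothing about relationships among taxa.
Most parsimonious ingroup topology: (((Taxon 1,(Taxon 2,Taxon 8)),Taxon 5),Taxon 4).
The clade {Taxon 2, Taxon 8} is supported by C3: its derived state '1' occurs in exactly those taxa and in no other taxon (including the outgroup).

C3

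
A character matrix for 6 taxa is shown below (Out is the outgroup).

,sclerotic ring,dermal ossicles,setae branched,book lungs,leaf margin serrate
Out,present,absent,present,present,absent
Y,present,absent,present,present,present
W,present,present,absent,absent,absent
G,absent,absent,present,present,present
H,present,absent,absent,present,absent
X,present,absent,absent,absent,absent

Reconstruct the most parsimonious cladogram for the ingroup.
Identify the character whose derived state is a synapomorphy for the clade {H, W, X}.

setae branched

Character polarity is set by the outgroup: the derived state is whichever differs from the outgroup's state, so for sclerotic ring, setae branched, book lungs the derived state is 'absent', and for the remaining characters it is 'present'.
sclerotic ring (derived state 'absent') is unique to G (autapomorphy; uninformative for grouping).
dermal ossicles (derived state 'present') is unique to W (autapomorphy; uninformative for grouping).
Only H, W, and X show the derived state 'absent' for setae branched, supporting them as a clade.
book lungs: derived state 'absent' in W and X only — synapomorphy for {W, X}.
leaf margin serrate: derived state 'present' in G and Y only — synapomorphy for {G, Y}.
Most parsimonious ingroup topology: ((Y,G),((W,X),H)).
The clade {H, W, X} is supported by setae branched: its derived state 'absent' occurs in exactly those taxa and in no other taxon (including the outgroup).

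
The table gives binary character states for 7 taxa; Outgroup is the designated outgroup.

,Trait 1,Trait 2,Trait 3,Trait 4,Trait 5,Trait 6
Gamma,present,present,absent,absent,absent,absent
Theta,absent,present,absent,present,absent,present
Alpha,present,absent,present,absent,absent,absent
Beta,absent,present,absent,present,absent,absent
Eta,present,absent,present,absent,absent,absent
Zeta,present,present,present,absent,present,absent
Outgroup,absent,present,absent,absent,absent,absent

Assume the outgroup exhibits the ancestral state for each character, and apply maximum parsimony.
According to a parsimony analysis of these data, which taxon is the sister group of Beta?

Character polarity is set by the outgroup: the derived state is whichever differs from the outgroup's state, so for Trait 2 the derived state is 'absent', and for the remaining characters it is 'present'.
Only Alpha, Eta, Gamma, and Zeta show the derived state 'present' for Trait 1, supporting them as a clade.
Trait 2 (derived state 'absent') is shared by Alpha and Eta — a synapomorphy uniting that clade.
Trait 3: derived state 'present' in Alpha, Eta, and Zeta only — synapomorphy for {Alpha, Eta, Zeta}.
Only Beta and Theta show the derived state 'present' for Trait 4, supporting them as a clade.
Trait 5: derived state 'present' in Zeta only — an autapomorphy, so it tells us nothing about relationships among taxa.
Trait 6: derived state 'present' in Theta only — an autapomorphy, so it tells us nothing about relationships among taxa.
Most parsimonious ingroup topology: ((Beta,Theta),(((Alpha,Eta),Zeta),Gamma)).
Beta and Theta form a cherry on this tree, so they are sister taxa.

Theta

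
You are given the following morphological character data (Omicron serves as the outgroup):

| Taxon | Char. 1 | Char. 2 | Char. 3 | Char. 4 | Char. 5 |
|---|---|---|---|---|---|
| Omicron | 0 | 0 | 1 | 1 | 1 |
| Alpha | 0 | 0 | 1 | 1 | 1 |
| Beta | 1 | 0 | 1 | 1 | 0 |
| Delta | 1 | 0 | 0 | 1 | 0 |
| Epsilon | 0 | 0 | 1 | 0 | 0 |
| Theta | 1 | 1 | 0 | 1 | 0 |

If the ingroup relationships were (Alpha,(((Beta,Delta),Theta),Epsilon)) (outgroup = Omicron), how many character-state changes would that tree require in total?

Map each character onto (Alpha,(((Beta,Delta),Theta),Epsilon)) (rooted by Omicron) and count the minimum state changes it requires (Fitch parsimony):
Char. 1: 1; Char. 2: 1; Char. 3: 2; Char. 4: 1; Char. 5: 1.
Total tree length = 6.

6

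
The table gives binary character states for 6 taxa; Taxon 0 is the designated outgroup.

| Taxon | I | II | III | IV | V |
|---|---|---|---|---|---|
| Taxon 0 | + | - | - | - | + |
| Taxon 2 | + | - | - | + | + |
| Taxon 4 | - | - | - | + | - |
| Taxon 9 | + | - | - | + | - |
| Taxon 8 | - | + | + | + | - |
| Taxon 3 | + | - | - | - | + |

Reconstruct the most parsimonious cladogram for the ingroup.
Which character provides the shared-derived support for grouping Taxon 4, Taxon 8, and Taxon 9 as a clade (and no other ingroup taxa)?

V

Character polarity is set by the outgroup: the derived state is whichever differs from the outgroup's state, so for I, V the derived state is '-', and for the remaining characters it is '+'.
Only Taxon 4 and Taxon 8 show the derived state '-' for I, supporting them as a clade.
II (derived state '+') is unique to Taxon 8 (autapomorphy; uninformative for grouping).
III (derived state '+') is unique to Taxon 8 (autapomorphy; uninformative for grouping).
Only Taxon 2, Taxon 4, Taxon 8, and Taxon 9 show the derived state '+' for IV, supporting them as a clade.
Only Taxon 4, Taxon 8, and Taxon 9 show the derived state '-' for V, supporting them as a clade.
Most parsimonious ingroup topology: ((Taxon 2,((Taxon 4,Taxon 8),Taxon 9)),Taxon 3).
The clade {Taxon 4, Taxon 8, Taxon 9} is supported by V: its derived state '-' occurs in exactly those taxa and in no other taxon (including the outgroup).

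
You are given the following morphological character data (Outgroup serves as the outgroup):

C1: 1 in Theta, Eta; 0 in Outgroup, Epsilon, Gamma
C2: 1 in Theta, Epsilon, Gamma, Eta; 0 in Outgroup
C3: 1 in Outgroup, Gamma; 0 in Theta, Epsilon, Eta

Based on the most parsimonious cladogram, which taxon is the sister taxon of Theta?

Character polarity is set by the outgroup: the derived state is whichever differs from the outgroup's state, so for C3 the derived state is '0', and for the remaining characters it is '1'.
Only Eta and Theta show the derived state '1' for C1, supporting them as a clade.
All ingroup taxa share the derived state '1' for C2; it defines the ingroup but does not resolve relationships within it.
C3: derived state '0' in Epsilon, Eta, and Theta only — synapomorphy for {Epsilon, Eta, Theta}.
Most parsimonious ingroup topology: (((Theta,Eta),Epsilon),Gamma).
Theta and Eta form a cherry on this tree, so they are sister taxa.

Eta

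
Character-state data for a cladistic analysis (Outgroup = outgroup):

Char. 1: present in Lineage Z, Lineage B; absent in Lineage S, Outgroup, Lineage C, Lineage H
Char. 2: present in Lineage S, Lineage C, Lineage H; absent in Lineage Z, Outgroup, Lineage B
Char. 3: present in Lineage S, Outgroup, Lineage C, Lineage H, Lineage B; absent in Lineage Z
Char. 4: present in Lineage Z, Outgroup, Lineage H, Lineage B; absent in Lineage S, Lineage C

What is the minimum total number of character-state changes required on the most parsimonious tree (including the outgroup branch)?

4

Character polarity is set by the outgroup: the derived state is whichever differs from the outgroup's state, so for Char. 3, Char. 4 the derived state is 'absent', and for the remaining characters it is 'present'.
Only Lineage B and Lineage Z show the derived state 'present' for Char. 1, supporting them as a clade.
Only Lineage C, Lineage H, and Lineage S show the derived state 'present' for Char. 2, supporting them as a clade.
Char. 3 (derived state 'absent') is unique to Lineage Z (autapomorphy; uninformative for grouping).
Only Lineage C and Lineage S show the derived state 'absent' for Char. 4, supporting them as a clade.
Most parsimonious ingroup topology: ((Lineage Z,Lineage B),((Lineage S,Lineage C),Lineage H)).
Changes per character on this tree: Char. 1: 1; Char. 2: 1; Char. 3: 1; Char. 4: 1.
Total = 4.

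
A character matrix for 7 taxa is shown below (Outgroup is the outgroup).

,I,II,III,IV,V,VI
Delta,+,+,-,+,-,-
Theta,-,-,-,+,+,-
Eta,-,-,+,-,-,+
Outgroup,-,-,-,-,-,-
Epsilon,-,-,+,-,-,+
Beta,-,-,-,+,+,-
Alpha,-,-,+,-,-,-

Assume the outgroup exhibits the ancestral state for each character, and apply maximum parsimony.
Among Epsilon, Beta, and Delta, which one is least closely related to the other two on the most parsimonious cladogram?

Epsilon

The outgroup has state '-' for every character, so '+' is the derived state throughout.
I: derived state '+' in Delta only — an autapomorphy, so it tells us nothing about relationships among taxa.
II: derived state '+' in Delta only — an autapomorphy, so it tells us nothing about relationships among taxa.
Only Alpha, Epsilon, and Eta show the derived state '+' for III, supporting them as a clade.
IV: derived state '+' in Beta, Delta, and Theta only — synapomorphy for {Beta, Delta, Theta}.
V: derived state '+' in Beta and Theta only — synapomorphy for {Beta, Theta}.
Only Epsilon and Eta show the derived state '+' for VI, supporting them as a clade.
Most parsimonious ingroup topology: (((Epsilon,Eta),Alpha),(Delta,(Theta,Beta))).
Delta and Beta share a more recent common ancestor with each other than either does with Epsilon, so Epsilon is the least closely related of the three.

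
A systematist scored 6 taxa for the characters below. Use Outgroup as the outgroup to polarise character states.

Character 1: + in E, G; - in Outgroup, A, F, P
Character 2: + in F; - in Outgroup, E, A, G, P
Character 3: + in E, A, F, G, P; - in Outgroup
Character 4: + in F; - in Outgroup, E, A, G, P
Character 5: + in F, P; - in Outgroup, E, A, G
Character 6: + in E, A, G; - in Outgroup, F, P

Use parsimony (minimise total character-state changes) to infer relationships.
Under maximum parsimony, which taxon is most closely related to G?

The outgroup has state '-' for every character, so '+' is the derived state throughout.
Character 1: derived state '+' in E and G only — synapomorphy for {E, G}.
Character 2: derived state '+' in F only — an autapomorphy, so it tells us nothing about relationships among taxa.
Character 3 (derived state '+') is shared by all ingroup taxa — unites the whole ingroup.
Character 4 (derived state '+') is unique to F (autapomorphy; uninformative for grouping).
Character 5: derived state '+' in F and P only — synapomorphy for {F, P}.
Character 6: derived state '+' in A, E, and G only — synapomorphy for {A, E, G}.
Most parsimonious ingroup topology: (((E,G),A),(F,P)).
G and E form a cherry on this tree, so they are sister taxa.

E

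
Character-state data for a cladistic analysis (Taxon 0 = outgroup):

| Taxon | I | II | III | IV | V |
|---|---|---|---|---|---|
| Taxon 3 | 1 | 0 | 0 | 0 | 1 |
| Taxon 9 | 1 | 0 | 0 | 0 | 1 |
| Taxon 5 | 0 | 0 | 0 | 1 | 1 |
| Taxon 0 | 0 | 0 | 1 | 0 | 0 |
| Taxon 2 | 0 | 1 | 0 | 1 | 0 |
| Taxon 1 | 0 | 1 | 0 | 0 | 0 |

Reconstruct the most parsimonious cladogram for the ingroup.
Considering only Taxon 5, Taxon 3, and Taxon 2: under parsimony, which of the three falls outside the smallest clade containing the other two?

Character polarity is set by the outgroup: the derived state is whichever differs from the outgroup's state, so for III the derived state is '0', and for the remaining characters it is '1'.
I (derived state '1') is shared by Taxon 3 and Taxon 9 — a synapomorphy uniting that clade.
II (derived state '1') is shared by Taxon 1 and Taxon 2 — a synapomorphy uniting that clade.
All ingroup taxa share the derived state '0' for III; it defines the ingroup but does not resolve relationships within it.
IV groups Taxon 2 and Taxon 5, which is incompatible with the clades supported by the remaining characters; treating it as convergent (homoplasy) costs fewer steps than any alternative tree.
Only Taxon 3, Taxon 5, and Taxon 9 show the derived state '1' for V, supporting them as a clade.
Most parsimonious ingroup topology: (((Taxon 9,Taxon 3),Taxon 5),(Taxon 2,Taxon 1)).
Taxon 3 and Taxon 5 share a more recent common ancestor with each other than either does with Taxon 2, so Taxon 2 is the least closely related of the three.

Taxon 2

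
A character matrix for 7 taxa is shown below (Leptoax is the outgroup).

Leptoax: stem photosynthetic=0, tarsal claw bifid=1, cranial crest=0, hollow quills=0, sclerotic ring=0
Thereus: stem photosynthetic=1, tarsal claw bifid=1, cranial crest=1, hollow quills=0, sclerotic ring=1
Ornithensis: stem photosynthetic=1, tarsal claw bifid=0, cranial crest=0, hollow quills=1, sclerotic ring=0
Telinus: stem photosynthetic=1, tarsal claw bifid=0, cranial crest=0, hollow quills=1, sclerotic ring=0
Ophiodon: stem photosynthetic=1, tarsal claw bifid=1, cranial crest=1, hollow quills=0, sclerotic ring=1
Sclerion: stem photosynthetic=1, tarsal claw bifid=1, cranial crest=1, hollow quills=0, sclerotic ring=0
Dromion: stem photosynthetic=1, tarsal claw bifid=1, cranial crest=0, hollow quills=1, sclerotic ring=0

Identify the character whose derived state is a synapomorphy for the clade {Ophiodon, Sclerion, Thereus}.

Character polarity is set by the outgroup: the derived state is whichever differs from the outgroup's state, so for tarsal claw bifid the derived state is '0', and for the remaining characters it is '1'.
stem photosynthetic (derived state '1') is shared by all ingroup taxa — unites the whole ingroup.
tarsal claw bifid (derived state '0') is shared by Ornithensis and Telinus — a synapomorphy uniting that clade.
cranial crest (derived state '1') is shared by Ophiodon, Sclerion, and Thereus — a synapomorphy uniting that clade.
hollow quills (derived state '1') is shared by Dromion, Ornithensis, and Telinus — a synapomorphy uniting that clade.
sclerotic ring: derived state '1' in Ophiodon and Thereus only — synapomorphy for {Ophiodon, Thereus}.
Most parsimonious ingroup topology: (((Thereus,Ophiodon),Sclerion),((Ornithensis,Telinus),Dromion)).
The clade {Ophiodon, Sclerion, Thereus} is supported by cranial crest: its derived state '1' occurs in exactly those taxa and in no other taxon (including the outgroup).

cranial crest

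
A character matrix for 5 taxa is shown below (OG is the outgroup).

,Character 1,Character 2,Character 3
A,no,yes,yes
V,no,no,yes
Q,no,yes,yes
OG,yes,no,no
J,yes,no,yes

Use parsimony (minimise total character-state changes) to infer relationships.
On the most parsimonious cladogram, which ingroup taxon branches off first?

J

Character polarity is set by the outgroup: the derived state is whichever differs from the outgroup's state, so for Character 1 the derived state is 'no', and for the remaining characters it is 'yes'.
Character 1: derived state 'no' in A, Q, and V only — synapomorphy for {A, Q, V}.
Character 2: derived state 'yes' in A and Q only — synapomorphy for {A, Q}.
All ingroup taxa share the derived state 'yes' for Character 3; it defines the ingroup but does not resolve relationships within it.
Most parsimonious ingroup topology: (((A,Q),V),J).
J is sister to the clade containing all other ingroup taxa, so it is the earliest-diverging (most basal) ingroup lineage.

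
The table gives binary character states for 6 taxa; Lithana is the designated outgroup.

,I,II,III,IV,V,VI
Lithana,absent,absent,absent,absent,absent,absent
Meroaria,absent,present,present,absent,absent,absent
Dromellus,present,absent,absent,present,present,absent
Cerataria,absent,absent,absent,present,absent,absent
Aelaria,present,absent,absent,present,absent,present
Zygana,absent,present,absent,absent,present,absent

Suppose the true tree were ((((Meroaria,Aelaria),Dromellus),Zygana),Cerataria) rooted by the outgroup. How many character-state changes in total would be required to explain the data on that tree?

11

Map each character onto ((((Meroaria,Aelaria),Dromellus),Zygana),Cerataria) (rooted by Lithana) and count the minimum state changes it requires (Fitch parsimony):
I: 2; II: 2; III: 1; IV: 3; V: 2; VI: 1.
Total tree length = 11.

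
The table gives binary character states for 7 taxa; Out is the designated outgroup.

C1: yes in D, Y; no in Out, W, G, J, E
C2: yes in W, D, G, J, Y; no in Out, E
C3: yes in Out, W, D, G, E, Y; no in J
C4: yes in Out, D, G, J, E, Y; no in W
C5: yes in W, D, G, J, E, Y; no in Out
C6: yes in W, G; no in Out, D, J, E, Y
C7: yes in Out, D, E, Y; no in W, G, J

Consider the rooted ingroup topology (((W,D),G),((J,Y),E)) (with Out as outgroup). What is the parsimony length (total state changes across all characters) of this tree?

Map each character onto (((W,D),G),((J,Y),E)) (rooted by Out) and count the minimum state changes it requires (Fitch parsimony):
C1: 2; C2: 2; C3: 1; C4: 1; C5: 1; C6: 2; C7: 3.
Total tree length = 12.

12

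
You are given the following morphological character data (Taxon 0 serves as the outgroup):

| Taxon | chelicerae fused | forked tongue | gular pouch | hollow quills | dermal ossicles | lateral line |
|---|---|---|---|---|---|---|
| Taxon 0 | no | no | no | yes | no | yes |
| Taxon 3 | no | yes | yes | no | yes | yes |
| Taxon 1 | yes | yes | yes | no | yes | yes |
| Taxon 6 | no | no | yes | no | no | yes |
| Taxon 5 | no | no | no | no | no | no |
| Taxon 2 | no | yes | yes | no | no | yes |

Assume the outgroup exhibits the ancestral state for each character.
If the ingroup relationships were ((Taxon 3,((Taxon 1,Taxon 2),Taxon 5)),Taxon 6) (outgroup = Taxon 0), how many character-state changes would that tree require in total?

Map each character onto ((Taxon 3,((Taxon 1,Taxon 2),Taxon 5)),Taxon 6) (rooted by Taxon 0) and count the minimum state changes it requires (Fitch parsimony):
chelicerae fused: 1; forked tongue: 2; gular pouch: 2; hollow quills: 1; dermal ossicles: 2; lateral line: 1.
Total tree length = 9.

9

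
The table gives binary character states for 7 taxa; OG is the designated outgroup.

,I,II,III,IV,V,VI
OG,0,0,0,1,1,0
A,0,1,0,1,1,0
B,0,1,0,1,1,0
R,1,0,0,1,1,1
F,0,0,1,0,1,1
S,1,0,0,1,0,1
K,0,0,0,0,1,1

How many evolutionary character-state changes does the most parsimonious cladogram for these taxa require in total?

6

Character polarity is set by the outgroup: the derived state is whichever differs from the outgroup's state, so for IV, V the derived state is '0', and for the remaining characters it is '1'.
Only R and S show the derived state '1' for I, supporting them as a clade.
II (derived state '1') is shared by A and B — a synapomorphy uniting that clade.
III: derived state '1' in F only — an autapomorphy, so it tells us nothing about relationships among taxa.
IV: derived state '0' in F and K only — synapomorphy for {F, K}.
V: derived state '0' in S only — an autapomorphy, so it tells us nothing about relationships among taxa.
Only F, K, R, and S show the derived state '1' for VI, supporting them as a clade.
Most parsimonious ingroup topology: ((A,B),((R,S),(F,K))).
Changes per character on this tree: I: 1; II: 1; III: 1; IV: 1; V: 1; VI: 1.
Total = 6.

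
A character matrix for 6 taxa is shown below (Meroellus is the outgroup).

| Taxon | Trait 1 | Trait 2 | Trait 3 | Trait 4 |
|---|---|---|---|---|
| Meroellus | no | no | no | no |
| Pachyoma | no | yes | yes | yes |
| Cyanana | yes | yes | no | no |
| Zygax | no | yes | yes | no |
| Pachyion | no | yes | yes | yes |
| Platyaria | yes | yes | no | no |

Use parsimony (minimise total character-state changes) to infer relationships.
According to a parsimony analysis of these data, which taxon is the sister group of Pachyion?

Pachyoma

The outgroup has state 'no' for every character, so 'yes' is the derived state throughout.
Only Cyanana and Platyaria show the derived state 'yes' for Trait 1, supporting them as a clade.
Trait 2 (derived state 'yes') is shared by all ingroup taxa — unites the whole ingroup.
Only Pachyion, Pachyoma, and Zygax show the derived state 'yes' for Trait 3, supporting them as a clade.
Trait 4 (derived state 'yes') is shared by Pachyion and Pachyoma — a synapomorphy uniting that clade.
Most parsimonious ingroup topology: (((Pachyoma,Pachyion),Zygax),(Cyanana,Platyaria)).
Pachyion and Pachyoma form a cherry on this tree, so they are sister taxa.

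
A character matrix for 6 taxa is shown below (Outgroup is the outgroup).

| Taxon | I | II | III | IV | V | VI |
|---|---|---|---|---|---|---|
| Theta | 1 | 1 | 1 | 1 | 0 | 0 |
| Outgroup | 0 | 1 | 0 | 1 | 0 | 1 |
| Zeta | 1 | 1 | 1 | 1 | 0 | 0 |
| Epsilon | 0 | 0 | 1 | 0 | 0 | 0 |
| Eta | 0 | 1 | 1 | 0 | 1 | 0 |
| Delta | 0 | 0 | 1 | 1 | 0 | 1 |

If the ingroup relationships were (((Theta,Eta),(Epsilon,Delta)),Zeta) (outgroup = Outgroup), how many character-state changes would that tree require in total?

Map each character onto (((Theta,Eta),(Epsilon,Delta)),Zeta) (rooted by Outgroup) and count the minimum state changes it requires (Fitch parsimony):
I: 2; II: 1; III: 1; IV: 2; V: 1; VI: 2.
Total tree length = 9.

9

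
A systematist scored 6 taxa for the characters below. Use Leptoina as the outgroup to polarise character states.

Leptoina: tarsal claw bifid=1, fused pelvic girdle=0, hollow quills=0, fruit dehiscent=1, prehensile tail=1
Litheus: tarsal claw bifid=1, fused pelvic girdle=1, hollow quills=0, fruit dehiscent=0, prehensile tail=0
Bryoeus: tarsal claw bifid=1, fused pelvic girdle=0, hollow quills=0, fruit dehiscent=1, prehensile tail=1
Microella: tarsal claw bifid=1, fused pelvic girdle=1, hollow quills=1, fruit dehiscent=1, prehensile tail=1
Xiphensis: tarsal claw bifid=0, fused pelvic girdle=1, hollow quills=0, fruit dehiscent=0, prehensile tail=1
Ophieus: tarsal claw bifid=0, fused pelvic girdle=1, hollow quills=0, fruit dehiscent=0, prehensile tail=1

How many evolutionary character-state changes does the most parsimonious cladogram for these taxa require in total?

Character polarity is set by the outgroup: the derived state is whichever differs from the outgroup's state, so for tarsal claw bifid, fruit dehiscent, prehensile tail the derived state is '0', and for the remaining characters it is '1'.
tarsal claw bifid (derived state '0') is shared by Ophieus and Xiphensis — a synapomorphy uniting that clade.
fused pelvic girdle: derived state '1' in Litheus, Microella, Ophieus, and Xiphensis only — synapomorphy for {Litheus, Microella, Ophieus, Xiphensis}.
hollow quills (derived state '1') is unique to Microella (autapomorphy; uninformative for grouping).
fruit dehiscent (derived state '0') is shared by Litheus, Ophieus, and Xiphensis — a synapomorphy uniting that clade.
prehensile tail (derived state '0') is unique to Litheus (autapomorphy; uninformative for grouping).
Most parsimonious ingroup topology: (((Litheus,(Xiphensis,Ophieus)),Microella),Bryoeus).
Changes per character on this tree: tarsal claw bifid: 1; fused pelvic girdle: 1; hollow quills: 1; fruit dehiscent: 1; prehensile tail: 1.
Total = 5.

5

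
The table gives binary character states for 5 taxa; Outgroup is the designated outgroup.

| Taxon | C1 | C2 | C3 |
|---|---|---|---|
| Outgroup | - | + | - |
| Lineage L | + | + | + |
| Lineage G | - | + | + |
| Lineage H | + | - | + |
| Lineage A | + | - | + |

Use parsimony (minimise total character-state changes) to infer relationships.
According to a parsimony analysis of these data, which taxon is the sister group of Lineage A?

Character polarity is set by the outgroup: the derived state is whichever differs from the outgroup's state, so for C2 the derived state is '-', and for the remaining characters it is '+'.
C1: derived state '+' in Lineage A, Lineage H, and Lineage L only — synapomorphy for {Lineage A, Lineage H, Lineage L}.
Only Lineage A and Lineage H show the derived state '-' for C2, supporting them as a clade.
C3 (derived state '+') is shared by all ingroup taxa — unites the whole ingroup.
Most parsimonious ingroup topology: ((Lineage L,(Lineage H,Lineage A)),Lineage G).
Lineage A and Lineage H form a cherry on this tree, so they are sister taxa.

Lineage H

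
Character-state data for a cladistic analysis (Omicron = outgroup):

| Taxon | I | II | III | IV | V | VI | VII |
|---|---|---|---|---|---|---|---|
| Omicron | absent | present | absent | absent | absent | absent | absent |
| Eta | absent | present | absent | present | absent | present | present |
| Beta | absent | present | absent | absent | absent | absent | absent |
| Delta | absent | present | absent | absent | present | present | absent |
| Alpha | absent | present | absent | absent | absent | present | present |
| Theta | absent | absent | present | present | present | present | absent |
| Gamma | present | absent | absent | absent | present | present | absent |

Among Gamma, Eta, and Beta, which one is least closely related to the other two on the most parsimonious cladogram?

Beta

Character polarity is set by the outgroup: the derived state is whichever differs from the outgroup's state, so for II the derived state is 'absent', and for the remaining characters it is 'present'.
I: derived state 'present' in Gamma only — an autapomorphy, so it tells us nothing about relationships among taxa.
II: derived state 'absent' in Gamma and Theta only — synapomorphy for {Gamma, Theta}.
III: derived state 'present' in Theta only — an autapomorphy, so it tells us nothing about relationships among taxa.
IV (state 'present') occurs in Eta and Theta but conflicts with the nesting implied by the other characters — most parsimoniously interpreted as homoplasy.
V: derived state 'present' in Delta, Gamma, and Theta only — synapomorphy for {Delta, Gamma, Theta}.
VI (derived state 'present') is shared by Alpha, Delta, Eta, Gamma, and Theta — a synapomorphy uniting that clade.
VII (derived state 'present') is shared by Alpha and Eta — a synapomorphy uniting that clade.
Most parsimonious ingroup topology: (((Eta,Alpha),(Delta,(Theta,Gamma))),Beta).
Gamma and Eta share a more recent common ancestor with each other than either does with Beta, so Beta is the least closely related of the three.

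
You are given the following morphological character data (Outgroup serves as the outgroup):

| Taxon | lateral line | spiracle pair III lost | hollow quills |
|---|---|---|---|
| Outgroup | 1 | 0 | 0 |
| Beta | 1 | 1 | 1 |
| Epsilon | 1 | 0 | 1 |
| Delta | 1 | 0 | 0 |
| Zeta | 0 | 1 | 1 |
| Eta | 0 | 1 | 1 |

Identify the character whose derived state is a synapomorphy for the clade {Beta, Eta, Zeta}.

spiracle pair III lost

Character polarity is set by the outgroup: the derived state is whichever differs from the outgroup's state, so for lateral line the derived state is '0', and for the remaining characters it is '1'.
Only Eta and Zeta show the derived state '0' for lateral line, supporting them as a clade.
spiracle pair III lost: derived state '1' in Beta, Eta, and Zeta only — synapomorphy for {Beta, Eta, Zeta}.
hollow quills: derived state '1' in Beta, Epsilon, Eta, and Zeta only — synapomorphy for {Beta, Epsilon, Eta, Zeta}.
Most parsimonious ingroup topology: (((Beta,(Zeta,Eta)),Epsilon),Delta).
The clade {Beta, Eta, Zeta} is supported by spiracle pair III lost: its derived state '1' occurs in exactly those taxa and in no other taxon (including the outgroup).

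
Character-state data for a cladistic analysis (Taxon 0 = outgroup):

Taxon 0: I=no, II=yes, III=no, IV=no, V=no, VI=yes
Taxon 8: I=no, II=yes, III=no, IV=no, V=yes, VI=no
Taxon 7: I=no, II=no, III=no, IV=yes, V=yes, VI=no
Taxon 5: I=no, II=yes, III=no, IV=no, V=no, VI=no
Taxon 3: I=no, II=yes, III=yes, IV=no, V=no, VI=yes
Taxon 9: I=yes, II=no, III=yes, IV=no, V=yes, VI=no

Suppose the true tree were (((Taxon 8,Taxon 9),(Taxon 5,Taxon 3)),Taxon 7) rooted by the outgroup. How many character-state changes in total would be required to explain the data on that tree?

Map each character onto (((Taxon 8,Taxon 9),(Taxon 5,Taxon 3)),Taxon 7) (rooted by Taxon 0) and count the minimum state changes it requires (Fitch parsimony):
I: 1; II: 2; III: 2; IV: 1; V: 2; VI: 2.
Total tree length = 10.

10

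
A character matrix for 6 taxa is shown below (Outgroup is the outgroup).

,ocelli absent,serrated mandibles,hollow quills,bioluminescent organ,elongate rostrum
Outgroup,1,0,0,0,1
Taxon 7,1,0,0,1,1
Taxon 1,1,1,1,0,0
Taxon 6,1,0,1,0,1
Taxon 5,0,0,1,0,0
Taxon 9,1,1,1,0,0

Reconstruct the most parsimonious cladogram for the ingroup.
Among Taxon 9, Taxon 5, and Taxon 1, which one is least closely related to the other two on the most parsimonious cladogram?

Taxon 5

Character polarity is set by the outgroup: the derived state is whichever differs from the outgroup's state, so for ocelli absent, elongate rostrum the derived state is '0', and for the remaining characters it is '1'.
ocelli absent: derived state '0' in Taxon 5 only — an autapomorphy, so it tells us nothing about relationships among taxa.
serrated mandibles (derived state '1') is shared by Taxon 1 and Taxon 9 — a synapomorphy uniting that clade.
hollow quills: derived state '1' in Taxon 1, Taxon 5, Taxon 6, and Taxon 9 only — synapomorphy for {Taxon 1, Taxon 5, Taxon 6, Taxon 9}.
bioluminescent organ: derived state '1' in Taxon 7 only — an autapomorphy, so it tells us nothing about relationships among taxa.
elongate rostrum: derived state '0' in Taxon 1, Taxon 5, and Taxon 9 only — synapomorphy for {Taxon 1, Taxon 5, Taxon 9}.
Most parsimonious ingroup topology: (Taxon 7,(((Taxon 1,Taxon 9),Taxon 5),Taxon 6)).
Taxon 1 and Taxon 9 share a more recent common ancestor with each other than either does with Taxon 5, so Taxon 5 is the least closely related of the three.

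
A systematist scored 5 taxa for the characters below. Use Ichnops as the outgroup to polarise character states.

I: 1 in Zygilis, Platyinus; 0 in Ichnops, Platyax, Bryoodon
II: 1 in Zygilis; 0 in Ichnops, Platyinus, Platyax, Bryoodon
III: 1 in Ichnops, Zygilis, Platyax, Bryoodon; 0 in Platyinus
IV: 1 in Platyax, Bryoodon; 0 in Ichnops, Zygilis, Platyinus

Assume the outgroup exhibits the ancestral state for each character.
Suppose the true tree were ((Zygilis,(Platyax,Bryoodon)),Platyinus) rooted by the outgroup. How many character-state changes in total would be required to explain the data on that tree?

Map each character onto ((Zygilis,(Platyax,Bryoodon)),Platyinus) (rooted by Ichnops) and count the minimum state changes it requires (Fitch parsimony):
I: 2; II: 1; III: 1; IV: 1.
Total tree length = 5.

5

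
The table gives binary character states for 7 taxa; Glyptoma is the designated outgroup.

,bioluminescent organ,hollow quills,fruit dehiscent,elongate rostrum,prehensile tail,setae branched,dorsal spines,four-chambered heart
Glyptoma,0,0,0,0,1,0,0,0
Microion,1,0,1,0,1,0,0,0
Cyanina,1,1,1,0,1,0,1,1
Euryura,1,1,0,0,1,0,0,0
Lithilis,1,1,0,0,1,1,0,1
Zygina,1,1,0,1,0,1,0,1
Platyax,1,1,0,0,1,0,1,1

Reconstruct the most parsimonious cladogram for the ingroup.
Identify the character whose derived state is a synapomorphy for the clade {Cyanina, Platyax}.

dorsal spines

Character polarity is set by the outgroup: the derived state is whichever differs from the outgroup's state, so for prehensile tail the derived state is '0', and for the remaining characters it is '1'.
All ingroup taxa share the derived state '1' for bioluminescent organ; it defines the ingroup but does not resolve relationships within it.
hollow quills: derived state '1' in Cyanina, Euryura, Lithilis, Platyax, and Zygina only — synapomorphy for {Cyanina, Euryura, Lithilis, Platyax, Zygina}.
fruit dehiscent (state '1') occurs in Cyanina and Microion but conflicts with the nesting implied by the other characters — most parsimoniously interpreted as homoplasy.
elongate rostrum: derived state '1' in Zygina only — an autapomorphy, so it tells us nothing about relationships among taxa.
prehensile tail (derived state '0') is unique to Zygina (autapomorphy; uninformative for grouping).
setae branched (derived state '1') is shared by Lithilis and Zygina — a synapomorphy uniting that clade.
dorsal spines (derived state '1') is shared by Cyanina and Platyax — a synapomorphy uniting that clade.
Only Cyanina, Lithilis, Platyax, and Zygina show the derived state '1' for four-chambered heart, supporting them as a clade.
Most parsimonious ingroup topology: (Microion,(((Cyanina,Platyax),(Lithilis,Zygina)),Euryura)).
The clade {Cyanina, Platyax} is supported by dorsal spines: its derived state '1' occurs in exactly those taxa and in no other taxon (including the outgroup).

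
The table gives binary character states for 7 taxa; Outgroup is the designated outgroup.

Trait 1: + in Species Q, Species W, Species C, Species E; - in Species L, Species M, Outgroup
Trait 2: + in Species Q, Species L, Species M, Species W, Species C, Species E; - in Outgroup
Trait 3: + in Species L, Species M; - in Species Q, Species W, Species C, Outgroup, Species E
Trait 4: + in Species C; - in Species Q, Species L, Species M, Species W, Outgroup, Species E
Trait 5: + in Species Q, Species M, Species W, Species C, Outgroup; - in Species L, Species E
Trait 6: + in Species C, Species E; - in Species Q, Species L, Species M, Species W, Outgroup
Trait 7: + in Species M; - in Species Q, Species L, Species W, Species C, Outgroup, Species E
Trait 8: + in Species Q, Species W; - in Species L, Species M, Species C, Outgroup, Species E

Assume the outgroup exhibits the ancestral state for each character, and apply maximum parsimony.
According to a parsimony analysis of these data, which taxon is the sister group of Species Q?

Character polarity is set by the outgroup: the derived state is whichever differs from the outgroup's state, so for Trait 5 the derived state is '-', and for the remaining characters it is '+'.
Trait 1: derived state '+' in Species C, Species E, Species Q, and Species W only — synapomorphy for {Species C, Species E, Species Q, Species W}.
All ingroup taxa share the derived state '+' for Trait 2; it defines the ingroup but does not resolve relationships within it.
Trait 3 (derived state '+') is shared by Species L and Species M — a synapomorphy uniting that clade.
Trait 4 (derived state '+') is unique to Species C (autapomorphy; uninformative for grouping).
Trait 5 (state '-') occurs in Species E and Species L but conflicts with the nesting implied by the other characters — most parsimoniously interpreted as homoplasy.
Trait 6: derived state '+' in Species C and Species E only — synapomorphy for {Species C, Species E}.
Trait 7: derived state '+' in Species M only — an autapomorphy, so it tells us nothing about relationships among taxa.
Trait 8: derived state '+' in Species Q and Species W only — synapomorphy for {Species Q, Species W}.
Most parsimonious ingroup topology: ((Species L,Species M),((Species C,Species E),(Species Q,Species W))).
Species Q and Species W form a cherry on this tree, so they are sister taxa.

Species W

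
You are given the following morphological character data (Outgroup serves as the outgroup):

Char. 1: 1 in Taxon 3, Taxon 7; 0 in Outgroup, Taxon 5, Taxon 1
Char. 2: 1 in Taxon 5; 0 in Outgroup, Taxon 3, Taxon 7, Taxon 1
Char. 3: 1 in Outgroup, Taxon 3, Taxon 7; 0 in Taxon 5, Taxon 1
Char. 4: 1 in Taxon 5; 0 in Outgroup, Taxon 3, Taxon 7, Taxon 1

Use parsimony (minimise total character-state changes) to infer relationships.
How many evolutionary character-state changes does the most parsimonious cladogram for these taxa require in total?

4

Character polarity is set by the outgroup: the derived state is whichever differs from the outgroup's state, so for Char. 3 the derived state is '0', and for the remaining characters it is '1'.
Char. 1: derived state '1' in Taxon 3 and Taxon 7 only — synapomorphy for {Taxon 3, Taxon 7}.
Char. 2 (derived state '1') is unique to Taxon 5 (autapomorphy; uninformative for grouping).
Char. 3 (derived state '0') is shared by Taxon 1 and Taxon 5 — a synapomorphy uniting that clade.
Char. 4: derived state '1' in Taxon 5 only — an autapomorphy, so it tells us nothing about relationships among taxa.
Most parsimonious ingroup topology: ((Taxon 5,Taxon 1),(Taxon 3,Taxon 7)).
Changes per character on this tree: Char. 1: 1; Char. 2: 1; Char. 3: 1; Char. 4: 1.
Total = 4.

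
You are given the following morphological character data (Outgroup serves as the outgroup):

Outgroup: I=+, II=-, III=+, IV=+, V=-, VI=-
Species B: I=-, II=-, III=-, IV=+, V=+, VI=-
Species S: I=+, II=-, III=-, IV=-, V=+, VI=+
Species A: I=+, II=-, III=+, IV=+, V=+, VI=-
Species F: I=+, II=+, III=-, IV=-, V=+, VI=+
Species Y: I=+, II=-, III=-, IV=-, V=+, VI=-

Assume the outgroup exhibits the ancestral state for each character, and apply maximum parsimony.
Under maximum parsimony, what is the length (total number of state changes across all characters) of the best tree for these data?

Character polarity is set by the outgroup: the derived state is whichever differs from the outgroup's state, so for I, III, IV the derived state is '-', and for the remaining characters it is '+'.
I: derived state '-' in Species B only — an autapomorphy, so it tells us nothing about relationships among taxa.
II (derived state '+') is unique to Species F (autapomorphy; uninformative for grouping).
III (derived state '-') is shared by Species B, Species F, Species S, and Species Y — a synapomorphy uniting that clade.
IV: derived state '-' in Species F, Species S, and Species Y only — synapomorphy for {Species F, Species S, Species Y}.
V (derived state '+') is shared by all ingroup taxa — unites the whole ingroup.
Only Species F and Species S show the derived state '+' for VI, supporting them as a clade.
Most parsimonious ingroup topology: ((Species B,((Species S,Species F),Species Y)),Species A).
Changes per character on this tree: I: 1; II: 1; III: 1; IV: 1; V: 1; VI: 1.
Total = 6.

6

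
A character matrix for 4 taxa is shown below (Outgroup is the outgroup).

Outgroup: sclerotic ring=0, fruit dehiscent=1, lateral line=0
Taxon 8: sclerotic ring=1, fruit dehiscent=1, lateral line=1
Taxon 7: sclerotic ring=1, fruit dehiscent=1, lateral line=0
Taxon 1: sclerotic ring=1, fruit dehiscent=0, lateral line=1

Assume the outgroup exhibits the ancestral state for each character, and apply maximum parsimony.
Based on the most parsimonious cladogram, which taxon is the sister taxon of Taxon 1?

Character polarity is set by the outgroup: the derived state is whichever differs from the outgroup's state, so for fruit dehiscent the derived state is '0', and for the remaining characters it is '1'.
sclerotic ring (derived state '1') is shared by all ingroup taxa — unites the whole ingroup.
fruit dehiscent (derived state '0') is unique to Taxon 1 (autapomorphy; uninformative for grouping).
lateral line: derived state '1' in Taxon 1 and Taxon 8 only — synapomorphy for {Taxon 1, Taxon 8}.
Most parsimonious ingroup topology: ((Taxon 8,Taxon 1),Taxon 7).
Taxon 1 and Taxon 8 form a cherry on this tree, so they are sister taxa.

Taxon 8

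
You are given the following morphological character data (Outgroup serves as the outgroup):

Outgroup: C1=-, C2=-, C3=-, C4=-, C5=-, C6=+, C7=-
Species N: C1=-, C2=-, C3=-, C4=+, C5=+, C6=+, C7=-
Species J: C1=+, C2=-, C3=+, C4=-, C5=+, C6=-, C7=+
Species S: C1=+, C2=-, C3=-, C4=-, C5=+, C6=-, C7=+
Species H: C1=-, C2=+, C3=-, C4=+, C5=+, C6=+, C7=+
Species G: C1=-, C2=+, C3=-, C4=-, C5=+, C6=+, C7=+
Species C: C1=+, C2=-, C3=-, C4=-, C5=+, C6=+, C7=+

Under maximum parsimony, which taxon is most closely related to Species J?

Species S

Character polarity is set by the outgroup: the derived state is whichever differs from the outgroup's state, so for C6 the derived state is '-', and for the remaining characters it is '+'.
Only Species C, Species J, and Species S show the derived state '+' for C1, supporting them as a clade.
C2 (derived state '+') is shared by Species G and Species H — a synapomorphy uniting that clade.
C3 (derived state '+') is unique to Species J (autapomorphy; uninformative for grouping).
C4 (state '+') occurs in Species H and Species N but conflicts with the nesting implied by the other characters — most parsimoniously interpreted as homoplasy.
All ingroup taxa share the derived state '+' for C5; it defines the ingroup but does not resolve relationships within it.
C6 (derived state '-') is shared by Species J and Species S — a synapomorphy uniting that clade.
C7 (derived state '+') is shared by Species C, Species G, Species H, Species J, and Species S — a synapomorphy uniting that clade.
Most parsimonious ingroup topology: (Species N,(((Species J,Species S),Species C),(Species H,Species G))).
Species J and Species S form a cherry on this tree, so they are sister taxa.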